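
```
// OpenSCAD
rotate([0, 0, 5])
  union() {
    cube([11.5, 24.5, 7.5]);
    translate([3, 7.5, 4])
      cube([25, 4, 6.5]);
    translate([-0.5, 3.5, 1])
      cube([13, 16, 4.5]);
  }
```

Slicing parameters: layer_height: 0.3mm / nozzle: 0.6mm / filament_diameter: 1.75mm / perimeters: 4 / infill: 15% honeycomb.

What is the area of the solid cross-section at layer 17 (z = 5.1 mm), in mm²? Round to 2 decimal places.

At z = 5.1 mm: the 11.5×24.5 cube contributes its full rectangle (area 281.75 mm²); the cube at (3, 7.5) is present — its section is the full 25×4 rectangle (area 100.00 mm²); the 13×16 cube at (-0.5, 3.5) contributes its full rectangle (area 208.00 mm²); Merging all regions: the regions partially overlap — summed areas 589.75 mm² minus the doubly-counted overlap 222.00 mm² gives 367.75 mm² — area = 367.75 mm²; (whole slice rotated 5° about Z — lengths, areas and connectivity unchanged). Overall, the cross-section is a single solid region. Net area = 367.75 mm².

367.75 mm²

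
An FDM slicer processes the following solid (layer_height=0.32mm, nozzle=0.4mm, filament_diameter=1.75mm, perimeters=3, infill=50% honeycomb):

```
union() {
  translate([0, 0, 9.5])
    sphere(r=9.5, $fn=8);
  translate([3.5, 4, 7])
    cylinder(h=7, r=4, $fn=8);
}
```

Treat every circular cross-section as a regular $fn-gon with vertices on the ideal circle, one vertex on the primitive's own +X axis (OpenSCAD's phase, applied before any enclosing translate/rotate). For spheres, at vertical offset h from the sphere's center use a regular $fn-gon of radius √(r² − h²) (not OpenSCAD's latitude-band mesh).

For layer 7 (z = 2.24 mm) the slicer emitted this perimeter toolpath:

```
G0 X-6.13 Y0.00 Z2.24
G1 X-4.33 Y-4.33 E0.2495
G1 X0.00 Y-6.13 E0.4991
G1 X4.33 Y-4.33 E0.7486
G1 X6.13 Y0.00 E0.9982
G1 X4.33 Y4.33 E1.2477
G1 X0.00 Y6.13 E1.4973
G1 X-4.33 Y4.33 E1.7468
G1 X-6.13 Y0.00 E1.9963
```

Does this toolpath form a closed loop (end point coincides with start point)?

Start point (G0): (-6.13, 0.00). End point (last G1): the path returns to the start — closed.

yes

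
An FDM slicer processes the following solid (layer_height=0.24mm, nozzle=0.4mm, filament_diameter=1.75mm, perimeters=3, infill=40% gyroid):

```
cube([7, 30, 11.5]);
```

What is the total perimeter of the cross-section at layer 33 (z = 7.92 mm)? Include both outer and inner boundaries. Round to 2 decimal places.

At z = 7.92 mm: the cube is present — its section is the full 7×30 rectangle (perimeter 74.00 mm). Overall, the cross-section is a single solid region. Total boundary length (outer) = 74.00 mm.

74.00 mm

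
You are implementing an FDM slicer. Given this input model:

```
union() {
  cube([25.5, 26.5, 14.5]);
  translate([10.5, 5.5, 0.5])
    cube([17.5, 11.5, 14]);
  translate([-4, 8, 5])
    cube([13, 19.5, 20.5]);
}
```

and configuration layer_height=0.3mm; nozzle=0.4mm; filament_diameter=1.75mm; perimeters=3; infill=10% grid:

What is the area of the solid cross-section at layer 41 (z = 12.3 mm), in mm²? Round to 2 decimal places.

791.50 mm²

At z = 12.3 mm: the cube (footprint 25.5×26.5) is included at this height (area 675.75 mm²); the cube at (10.5, 5.5) is present — its section is the full 17.5×11.5 rectangle (area 201.25 mm²); the cube at (-4, 8) is present — its section is the full 13×19.5 rectangle (area 253.50 mm²); Taking the union: the regions partially overlap — summed areas 1130.50 mm² minus the doubly-counted overlap 339.00 mm² gives 791.50 mm² — area = 791.50 mm². Overall, the cross-section is a single solid region. Net area = 791.50 mm².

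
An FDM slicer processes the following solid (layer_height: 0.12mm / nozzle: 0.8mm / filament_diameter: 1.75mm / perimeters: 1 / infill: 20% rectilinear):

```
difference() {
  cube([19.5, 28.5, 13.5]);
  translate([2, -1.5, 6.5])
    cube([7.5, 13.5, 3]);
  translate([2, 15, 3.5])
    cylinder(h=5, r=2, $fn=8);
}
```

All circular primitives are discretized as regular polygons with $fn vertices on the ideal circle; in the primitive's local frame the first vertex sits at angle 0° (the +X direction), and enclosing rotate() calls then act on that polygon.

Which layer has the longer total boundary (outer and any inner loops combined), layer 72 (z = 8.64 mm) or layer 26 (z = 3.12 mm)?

Layer 72 (z = 8.64): the cube is present — its section is the full 19.5×28.5 rectangle (perimeter 96.00 mm); the cube at (2, -1.5) (footprint 7.5×13.5) is included at this height (perimeter 42.00 mm); the cylinder at (2, 15) is absent (z outside [3.5, 8.5]); Taking the first minus the rest: starting from the 19.5×28.5 cube, the 7.5×13.5 cube at (2, -1.5) partially overlaps it — only the 90.00 mm² overlap (of its 101.25 mm²) is removed, clipping the outline — boundary = 120.00 mm. So its perimeter = 120.00 mm. Layer 26 (z = 3.12): the 19.5×28.5 cube contributes its full rectangle (perimeter 96.00 mm); the cube at (2, -1.5) is not intersected at this z (z outside [6.5, 9.5]); the cylinder at (2, 15) is not intersected at this z (z outside [3.5, 8.5]); Taking the first minus the rest: none of the subtracted shapes is present at this height, so the 19.5×28.5 cube is unchanged — boundary = 96.00 mm. So its perimeter = 96.00 mm. Layer 72 is larger (120.00 vs 96.00 mm).

layer 72 (z = 8.64 mm)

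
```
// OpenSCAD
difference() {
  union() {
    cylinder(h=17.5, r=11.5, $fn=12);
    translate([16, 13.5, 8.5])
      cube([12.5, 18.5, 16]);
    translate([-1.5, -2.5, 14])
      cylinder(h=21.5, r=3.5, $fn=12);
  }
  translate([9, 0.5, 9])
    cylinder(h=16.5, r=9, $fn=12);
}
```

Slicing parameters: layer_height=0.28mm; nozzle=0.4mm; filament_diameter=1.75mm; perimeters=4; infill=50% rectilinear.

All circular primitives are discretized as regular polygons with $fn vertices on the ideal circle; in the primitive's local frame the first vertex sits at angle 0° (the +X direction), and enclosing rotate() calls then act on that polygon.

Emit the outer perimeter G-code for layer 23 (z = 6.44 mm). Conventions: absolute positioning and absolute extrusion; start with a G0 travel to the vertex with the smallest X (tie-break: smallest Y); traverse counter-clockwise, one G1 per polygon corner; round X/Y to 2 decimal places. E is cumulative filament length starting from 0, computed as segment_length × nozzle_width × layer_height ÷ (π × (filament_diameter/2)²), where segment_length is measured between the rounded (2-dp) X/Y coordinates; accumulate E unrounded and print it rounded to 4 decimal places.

At z = 6.44 mm: the cylinder: section is a regular 12-gon, circumradius r=11.5; the cube at (16, 13.5) is not intersected at this z (z outside [8.5, 24.5]); the cylinder at (-1.5, -2.5) is not intersected at this z (z outside [14, 35.5]); Merging all regions: only the r=11.5 cylinder is present, so the union is just that shape — 1 connected region; the cylinder at (9, 0.5) does not reach this height (z outside [9, 25.5]); After the difference (first − rest): none of the subtracted shapes is present at this height, so the result so far is unchanged — 1 connected region. The outline is a single polygon with 12 vertices. Extrusion per mm of travel: 0.4 × 0.28 / (π × 0.875²) = 0.046564. Accumulating E over each segment gives final E = 3.3264.

G0 X-11.50 Y0.00 Z6.44
G1 X-9.96 Y-5.75 E0.2772
G1 X-5.75 Y-9.96 E0.5544
G1 X0.00 Y-11.50 E0.8316
G1 X5.75 Y-9.96 E1.1088
G1 X9.96 Y-5.75 E1.3860
G1 X11.50 Y0.00 E1.6632
G1 X9.96 Y5.75 E1.9404
G1 X5.75 Y9.96 E2.2176
G1 X0.00 Y11.50 E2.4948
G1 X-5.75 Y9.96 E2.7720
G1 X-9.96 Y5.75 E3.0492
G1 X-11.50 Y0.00 E3.3264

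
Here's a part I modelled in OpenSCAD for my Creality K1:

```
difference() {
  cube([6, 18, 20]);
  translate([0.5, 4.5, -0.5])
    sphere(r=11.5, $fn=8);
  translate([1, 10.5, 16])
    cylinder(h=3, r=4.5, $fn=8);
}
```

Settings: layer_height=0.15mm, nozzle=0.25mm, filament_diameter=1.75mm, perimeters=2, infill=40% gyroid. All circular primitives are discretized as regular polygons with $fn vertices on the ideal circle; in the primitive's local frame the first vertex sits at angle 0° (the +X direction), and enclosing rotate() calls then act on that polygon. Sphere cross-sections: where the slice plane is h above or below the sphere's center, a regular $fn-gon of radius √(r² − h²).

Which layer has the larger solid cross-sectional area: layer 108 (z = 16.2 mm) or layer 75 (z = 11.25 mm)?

layer 75 (z = 11.25 mm)

Layer 108 (z = 16.2): the cube (footprint 6×18) is included at this height (area 108.00 mm²); the sphere at (0.5, 4.5) is not intersected at this z (|z−center|=16.700 > r=11.5); the r=4.5 cylinder at (1, 10.5) contributes a regular 8-gon of circumradius 4.5 (area = (8/2)·4.500²·sin(360°/8) = 57.28 mm²); Subtracting the remaining from the first: starting from the 6×18 cube (108.00 mm²), the r=4.5 cylinder at (1, 10.5) partially overlaps it — only the 37.22 mm² overlap (of its 57.28 mm²) is removed, clipping the outline — area = 70.78 mm². So its area = 70.78 mm². Layer 75 (z = 11.25): the 6×18 cube contributes its full rectangle (area 108.00 mm²); the sphere at (0.5, 4.5) is not intersected at this z (|z−center|=11.750 > r=11.5); the cylinder at (1, 10.5) does not reach this height (z outside [16, 19]); Subtracting the remaining from the first: none of the subtracted shapes is present at this height, so the 6×18 cube is unchanged — area = 108.00 mm². So its area = 108.00 mm². Layer 75 is larger (108.00 vs 70.78 mm²).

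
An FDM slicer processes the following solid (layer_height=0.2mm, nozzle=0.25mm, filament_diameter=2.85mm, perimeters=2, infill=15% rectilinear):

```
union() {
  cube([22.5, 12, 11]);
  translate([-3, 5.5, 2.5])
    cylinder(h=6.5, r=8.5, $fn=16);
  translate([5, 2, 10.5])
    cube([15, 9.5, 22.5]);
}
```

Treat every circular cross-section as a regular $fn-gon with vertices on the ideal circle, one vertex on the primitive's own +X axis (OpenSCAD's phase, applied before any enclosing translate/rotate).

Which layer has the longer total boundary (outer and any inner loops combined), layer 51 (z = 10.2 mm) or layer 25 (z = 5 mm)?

Layer 51 (z = 10.2): the cube (footprint 22.5×12) is included at this height (perimeter 69.00 mm); the cylinder at (-3, 5.5) is not intersected at this z (z outside [2.5, 9]); the cube at (5, 2) is absent (z outside [10.5, 33]); Merging all regions: only the 22.5×12 cube is present, so the union is just that shape — boundary = 69.00 mm. So its perimeter = 69.00 mm. Layer 25 (z = 5): the 22.5×12 cube contributes its full rectangle (perimeter 69.00 mm); the r=8.5 cylinder at (-3, 5.5) gives a regular 16-gon of circumradius 8.5 (constant along its height) (perimeter = 2·16·8.500·sin(180°/16) = 53.06 mm); the cube at (5, 2) does not reach this height (z outside [10.5, 33]); Combining (union): the regions partially overlap (shared area 55.03 mm²), so the edge portions inside another operand are dropped and the merged outline is re-measured after clipping — boundary = 90.90 mm. So its perimeter = 90.90 mm. Layer 25 is larger (90.90 vs 69.00 mm).

layer 25 (z = 5 mm)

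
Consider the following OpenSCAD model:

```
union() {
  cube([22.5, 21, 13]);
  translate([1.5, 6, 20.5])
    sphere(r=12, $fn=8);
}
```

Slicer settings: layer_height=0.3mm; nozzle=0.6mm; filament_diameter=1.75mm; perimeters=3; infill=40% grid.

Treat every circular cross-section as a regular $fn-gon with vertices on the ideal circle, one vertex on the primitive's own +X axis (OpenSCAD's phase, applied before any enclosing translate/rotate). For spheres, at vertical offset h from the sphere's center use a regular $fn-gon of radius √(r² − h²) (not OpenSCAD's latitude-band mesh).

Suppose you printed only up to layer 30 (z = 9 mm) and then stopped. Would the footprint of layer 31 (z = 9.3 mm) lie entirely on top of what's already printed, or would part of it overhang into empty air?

part overhangs

Compare the two slices. At z = 9: the cube (footprint 22.5×21) is included at this height (area 472.50 mm²); the r=12 sphere at (1.5, 6) slices to a regular 8-gon of circumradius 3.428 (√(r²−h²) with h=11.5 from center) (area = (8/2)·3.428²·sin(360°/8) = 33.23 mm²); Combining (union): the regions partially overlap — summed areas 505.73 mm² minus the doubly-counted overlap 25.97 mm² gives 479.77 mm² — area = 479.77 mm². At z = 9.3: the cube (footprint 22.5×21) is included at this height (area 472.50 mm²); the r=12 sphere at (1.5, 6) slices to a regular 8-gon of circumradius 4.308 (√(r²−h²) with h=11.2 from center) (area = (8/2)·4.308²·sin(360°/8) = 52.50 mm²); Taking the union: the regions partially overlap — summed areas 525.00 mm² minus the doubly-counted overlap 38.24 mm² gives 486.76 mm² — area = 486.76 mm². Checking containment: at z = 9.3 the cross-section extends beyond the z = 9 cross-section by about 6.99 mm².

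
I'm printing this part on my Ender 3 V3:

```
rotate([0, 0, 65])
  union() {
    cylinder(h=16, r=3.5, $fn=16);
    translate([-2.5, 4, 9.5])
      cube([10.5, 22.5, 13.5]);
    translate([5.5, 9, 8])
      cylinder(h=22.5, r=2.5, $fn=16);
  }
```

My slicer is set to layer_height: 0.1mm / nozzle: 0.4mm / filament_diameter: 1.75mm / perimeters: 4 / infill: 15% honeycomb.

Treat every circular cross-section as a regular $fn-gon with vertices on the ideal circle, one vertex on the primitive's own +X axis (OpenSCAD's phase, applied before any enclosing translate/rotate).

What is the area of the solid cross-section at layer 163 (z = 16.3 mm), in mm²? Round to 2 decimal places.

At z = 16.3 mm: the cylinder is not intersected at this z (z outside [0, 16]); the cube at (-2.5, 4) (footprint 10.5×22.5) is included at this height (area 236.25 mm²); the r=2.5 cylinder at (5.5, 9) contributes a regular 16-gon of circumradius 2.5 (area = (16/2)·2.500²·sin(360°/16) = 19.13 mm²); Merging all regions: the r=2.5 cylinder at (5.5, 9) lies entirely inside the 10.5×22.5 cube at (-2.5, 4), so the union is just the 10.5×22.5 cube at (-2.5, 4) — area = 236.25 mm²; (rotated 65° about Z; rotation is an isometry so areas/perimeters/island counts are preserved). Overall, the cross-section is a single solid region. Net area = 236.25 mm².

236.25 mm²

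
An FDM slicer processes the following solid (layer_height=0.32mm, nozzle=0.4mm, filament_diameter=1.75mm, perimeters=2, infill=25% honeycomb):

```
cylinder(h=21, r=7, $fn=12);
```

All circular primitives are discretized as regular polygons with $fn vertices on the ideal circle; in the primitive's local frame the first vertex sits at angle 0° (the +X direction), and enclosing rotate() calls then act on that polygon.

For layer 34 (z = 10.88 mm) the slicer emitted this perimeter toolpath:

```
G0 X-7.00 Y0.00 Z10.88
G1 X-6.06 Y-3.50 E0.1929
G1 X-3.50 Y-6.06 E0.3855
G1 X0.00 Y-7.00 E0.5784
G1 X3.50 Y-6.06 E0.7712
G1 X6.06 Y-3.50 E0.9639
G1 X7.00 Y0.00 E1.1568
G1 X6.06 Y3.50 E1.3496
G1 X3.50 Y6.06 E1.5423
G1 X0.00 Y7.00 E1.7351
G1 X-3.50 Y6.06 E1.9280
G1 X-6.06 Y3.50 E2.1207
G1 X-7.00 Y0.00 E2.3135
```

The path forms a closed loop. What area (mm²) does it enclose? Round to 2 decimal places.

Apply the shoelace formula to the sequence of (X, Y) vertices; enclosed area = 146.95 mm².

146.95 mm²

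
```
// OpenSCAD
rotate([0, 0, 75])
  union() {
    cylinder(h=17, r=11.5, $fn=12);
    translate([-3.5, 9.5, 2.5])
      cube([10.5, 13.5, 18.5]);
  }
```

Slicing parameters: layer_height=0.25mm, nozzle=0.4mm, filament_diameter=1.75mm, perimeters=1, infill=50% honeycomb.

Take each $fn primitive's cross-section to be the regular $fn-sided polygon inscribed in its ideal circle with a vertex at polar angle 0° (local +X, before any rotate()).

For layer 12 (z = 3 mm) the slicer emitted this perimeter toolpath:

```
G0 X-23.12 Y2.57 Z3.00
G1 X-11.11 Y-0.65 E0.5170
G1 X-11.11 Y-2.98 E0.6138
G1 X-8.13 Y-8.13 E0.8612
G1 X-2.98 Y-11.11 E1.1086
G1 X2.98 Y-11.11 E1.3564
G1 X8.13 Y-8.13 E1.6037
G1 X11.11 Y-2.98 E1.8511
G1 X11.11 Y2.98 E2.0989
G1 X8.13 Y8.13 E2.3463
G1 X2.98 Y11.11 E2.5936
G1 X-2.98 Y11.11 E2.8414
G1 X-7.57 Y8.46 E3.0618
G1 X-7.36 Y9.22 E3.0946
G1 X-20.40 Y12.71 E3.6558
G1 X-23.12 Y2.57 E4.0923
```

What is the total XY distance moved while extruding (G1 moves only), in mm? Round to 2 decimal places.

98.43 mm

Sum the Euclidean lengths of each G1 segment: total = 98.43 mm.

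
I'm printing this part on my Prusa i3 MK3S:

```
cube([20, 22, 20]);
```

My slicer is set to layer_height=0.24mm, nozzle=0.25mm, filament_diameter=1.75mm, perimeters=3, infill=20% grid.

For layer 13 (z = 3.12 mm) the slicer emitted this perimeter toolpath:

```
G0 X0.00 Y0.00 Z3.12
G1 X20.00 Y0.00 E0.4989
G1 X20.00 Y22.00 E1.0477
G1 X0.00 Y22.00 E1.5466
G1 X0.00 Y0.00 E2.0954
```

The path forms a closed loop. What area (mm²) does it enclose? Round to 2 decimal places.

Apply the shoelace formula to the sequence of (X, Y) vertices; enclosed area = 440.00 mm².

440.00 mm²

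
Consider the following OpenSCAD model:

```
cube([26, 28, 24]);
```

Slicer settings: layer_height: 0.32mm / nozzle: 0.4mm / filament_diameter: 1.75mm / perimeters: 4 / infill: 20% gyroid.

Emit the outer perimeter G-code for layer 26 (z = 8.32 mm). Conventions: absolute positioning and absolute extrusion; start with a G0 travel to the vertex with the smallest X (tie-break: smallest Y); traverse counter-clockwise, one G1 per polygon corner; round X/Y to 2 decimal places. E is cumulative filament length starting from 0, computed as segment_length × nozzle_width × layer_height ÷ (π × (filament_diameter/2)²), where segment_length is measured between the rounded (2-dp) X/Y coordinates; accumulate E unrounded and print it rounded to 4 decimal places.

At z = 8.32 mm: the cube (footprint 26×28) is included at this height. The outline is a single polygon with 4 vertices. Extrusion per mm of travel: 0.4 × 0.32 / (π × 0.875²) = 0.053216. Accumulating E over each segment gives final E = 5.7474.

G0 X0.00 Y0.00 Z8.32
G1 X26.00 Y0.00 E1.3836
G1 X26.00 Y28.00 E2.8737
G1 X0.00 Y28.00 E4.2573
G1 X0.00 Y0.00 E5.7474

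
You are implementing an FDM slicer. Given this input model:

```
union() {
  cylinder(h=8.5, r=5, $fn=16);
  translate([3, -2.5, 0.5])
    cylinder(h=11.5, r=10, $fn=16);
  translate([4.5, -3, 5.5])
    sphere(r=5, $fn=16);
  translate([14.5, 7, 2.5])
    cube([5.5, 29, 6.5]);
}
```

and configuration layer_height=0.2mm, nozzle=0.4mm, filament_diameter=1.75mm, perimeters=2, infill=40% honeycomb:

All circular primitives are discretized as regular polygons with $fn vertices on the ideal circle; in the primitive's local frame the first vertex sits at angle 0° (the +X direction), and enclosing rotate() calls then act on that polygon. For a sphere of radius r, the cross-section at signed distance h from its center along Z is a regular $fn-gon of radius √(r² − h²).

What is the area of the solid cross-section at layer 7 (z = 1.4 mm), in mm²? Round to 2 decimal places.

306.15 mm²

At z = 1.4 mm: the r=5 cylinder contributes a regular 16-gon of circumradius 5 (area = (16/2)·5.000²·sin(360°/16) = 76.54 mm²); the r=10 cylinder at (3, -2.5) gives a regular 16-gon of circumradius 10 (constant along its height) (area = (16/2)·10.000²·sin(360°/16) = 306.15 mm²); the r=5 sphere at (4.5, -3) slices to a regular 16-gon of circumradius 2.862 (√(r²−h²) with h=4.1 from center) (area = (16/2)·2.862²·sin(360°/16) = 25.07 mm²); the cube at (14.5, 7) is absent (z outside [2.5, 9]); Merging all regions: the regions partially overlap — summed areas 407.76 mm² minus the doubly-counted overlap 101.61 mm² gives 306.15 mm² — area = 306.15 mm². Overall, the cross-section is a single solid region. Net area = 306.15 mm².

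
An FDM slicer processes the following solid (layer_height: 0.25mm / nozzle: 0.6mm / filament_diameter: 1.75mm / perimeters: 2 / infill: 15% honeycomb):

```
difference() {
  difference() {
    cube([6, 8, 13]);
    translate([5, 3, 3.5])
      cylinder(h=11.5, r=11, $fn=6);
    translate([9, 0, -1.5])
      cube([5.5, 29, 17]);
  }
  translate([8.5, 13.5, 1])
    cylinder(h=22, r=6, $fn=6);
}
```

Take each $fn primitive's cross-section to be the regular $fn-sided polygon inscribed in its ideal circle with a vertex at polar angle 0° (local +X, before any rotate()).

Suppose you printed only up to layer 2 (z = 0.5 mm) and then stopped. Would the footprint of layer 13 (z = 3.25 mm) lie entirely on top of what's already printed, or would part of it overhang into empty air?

entirely on top

Compare the two slices. At z = 0.5: the cube is present — its section is the full 6×8 rectangle (area 48.00 mm²); the cylinder at (5, 3) is absent (z outside [3.5, 15]); the cube at (9, 0) (footprint 5.5×29) is included at this height (area 159.50 mm²); Taking the first minus the rest: starting from the 6×8 cube (48.00 mm²), the 5.5×29 cube at (9, 0) misses the remaining region (no effect) — area = 48.00 mm²; the cylinder at (8.5, 13.5) does not reach this height (z outside [1, 23]); Taking the first minus the rest: none of the subtracted shapes is present at this height, so that combined region is unchanged — area = 48.00 mm². At z = 3.25: the cube (footprint 6×8) is included at this height (area 48.00 mm²); the cylinder at (5, 3) does not reach this height (z outside [3.5, 15]); the cube at (9, 0) is present — its section is the full 5.5×29 rectangle (area 159.50 mm²); After the difference (first − rest): starting from the 6×8 cube (48.00 mm²), the 5.5×29 cube at (9, 0) misses the remaining region (no effect) — area = 48.00 mm²; the cylinder at (8.5, 13.5): section is a regular 6-gon, circumradius r=6 (area = (6/2)·6.000²·sin(360°/6) = 93.53 mm²); After the difference (first − rest): starting from that combined region (48.00 mm²), the r=6 cylinder at (8.5, 13.5) misses the remaining region (no effect) — area = 48.00 mm². Checking containment: the cross-section at z = 3.25 is a subset of the cross-section at z = 0.5.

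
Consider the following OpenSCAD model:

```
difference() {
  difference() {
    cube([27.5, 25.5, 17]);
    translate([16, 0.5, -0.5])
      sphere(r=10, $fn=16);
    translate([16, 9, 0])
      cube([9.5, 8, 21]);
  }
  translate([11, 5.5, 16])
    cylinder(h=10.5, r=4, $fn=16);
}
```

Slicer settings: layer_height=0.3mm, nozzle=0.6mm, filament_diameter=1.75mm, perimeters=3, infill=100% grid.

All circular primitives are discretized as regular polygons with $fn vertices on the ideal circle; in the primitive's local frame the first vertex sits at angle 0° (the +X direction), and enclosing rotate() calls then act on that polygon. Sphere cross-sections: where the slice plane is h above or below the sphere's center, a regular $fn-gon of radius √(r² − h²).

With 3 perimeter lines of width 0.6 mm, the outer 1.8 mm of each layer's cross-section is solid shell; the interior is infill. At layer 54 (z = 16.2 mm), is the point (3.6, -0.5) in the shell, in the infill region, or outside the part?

outside

At z = 16.2 mm: the cube is present — its section is the full 27.5×25.5 rectangle; the sphere at (16, 0.5) does not reach this height (|z−center|=16.700 > r=10); the 9.5×8 cube at (16, 9) contributes its full rectangle; Taking the first minus the rest: starting from the 27.5×25.5 cube, the 9.5×8 cube at (16, 9) lies wholly inside it (removes its full 76.00 mm² and its 35.00 mm outline becomes a hole wall) — 1 connected region with 1 hole; the cylinder at (11, 5.5): section is a regular 16-gon, circumradius r=4; After the difference (first − rest): starting from that combined region, the r=4 cylinder at (11, 5.5) lies wholly inside it (removes its full 48.98 mm² and its 24.97 mm outline becomes a hole wall) — 1 connected region with 2 holes. Overall, the cross-section is one region with 2 holes. The nearest boundary edge runs (27.50, 0.00)→(0.00, 0.00); distance from the point to it = 0.50 mm. The point is not inside any of the regions above, so it lies outside the cross-section (0.50 mm from the nearest boundary).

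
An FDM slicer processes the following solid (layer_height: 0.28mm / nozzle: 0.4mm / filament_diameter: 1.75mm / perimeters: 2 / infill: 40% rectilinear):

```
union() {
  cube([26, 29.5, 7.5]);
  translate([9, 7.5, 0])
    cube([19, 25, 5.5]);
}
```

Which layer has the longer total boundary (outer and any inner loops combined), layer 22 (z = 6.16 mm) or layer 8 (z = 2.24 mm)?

Layer 22 (z = 6.16): the cube (footprint 26×29.5) is included at this height (perimeter 111.00 mm); the cube at (9, 7.5) is not intersected at this z (z outside [0, 5.5]); Taking the union: only the 26×29.5 cube is present, so the union is just that shape — boundary = 111.00 mm. So its perimeter = 111.00 mm. Layer 8 (z = 2.24): the cube is present — its section is the full 26×29.5 rectangle (perimeter 111.00 mm); the cube at (9, 7.5) (footprint 19×25) is included at this height (perimeter 88.00 mm); Taking the union: the regions partially overlap (shared area 374.00 mm²), so the edge portions inside another operand are dropped and the merged outline is re-measured after clipping — boundary = 121.00 mm. So its perimeter = 121.00 mm. Layer 8 is larger (121.00 vs 111.00 mm).

layer 8 (z = 2.24 mm)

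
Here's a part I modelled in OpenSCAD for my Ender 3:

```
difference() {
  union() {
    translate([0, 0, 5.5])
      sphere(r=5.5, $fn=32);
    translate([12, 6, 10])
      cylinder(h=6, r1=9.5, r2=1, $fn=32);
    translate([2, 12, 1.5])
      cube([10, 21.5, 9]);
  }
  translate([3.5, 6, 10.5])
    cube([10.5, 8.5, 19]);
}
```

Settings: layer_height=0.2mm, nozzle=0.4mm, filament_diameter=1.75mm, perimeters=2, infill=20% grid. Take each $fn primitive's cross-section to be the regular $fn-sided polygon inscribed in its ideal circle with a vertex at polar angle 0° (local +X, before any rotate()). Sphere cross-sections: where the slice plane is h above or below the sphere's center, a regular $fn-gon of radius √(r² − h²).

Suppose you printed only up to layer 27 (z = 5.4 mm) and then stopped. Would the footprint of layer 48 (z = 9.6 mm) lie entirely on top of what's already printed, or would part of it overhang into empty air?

entirely on top

Compare the two slices. At z = 5.4: the r=5.5 sphere contributes a regular 32-gon of circumradius √(5.5²−0.1²) = 5.499 (area = (32/2)·5.499²·sin(360°/32) = 94.39 mm²); the cone at (12, 6) is not intersected at this z (z outside [10, 16]); the cube at (2, 12) (footprint 10×21.5) is included at this height (area 215.00 mm²); Taking the union: the 2 present regions are separate (no shared area or edge), so areas and boundary lengths simply add and each stays a separate island — area = 309.39 mm²; the cube at (3.5, 6) does not reach this height (z outside [10.5, 29.5]); Subtracting the remaining from the first: none of the subtracted shapes is present at this height, so the result so far is unchanged — area = 309.39 mm². At z = 9.6: the r=5.5 sphere contributes a regular 32-gon of circumradius √(5.5²−4.1²) = 3.666 (area = (32/2)·3.666²·sin(360°/32) = 41.95 mm²); the cone at (12, 6) is absent (z outside [10, 16]); the 10×21.5 cube at (2, 12) contributes its full rectangle (area 215.00 mm²); Taking the union: the 2 present regions are separate (no shared area or edge), so areas and boundary lengths simply add and each stays a separate island — area = 256.95 mm²; the cube at (3.5, 6) is absent (z outside [10.5, 29.5]); After the difference (first − rest): none of the subtracted shapes is present at this height, so the result so far is unchanged — area = 256.95 mm². Checking containment: the cross-section at z = 9.6 is a subset of the cross-section at z = 5.4.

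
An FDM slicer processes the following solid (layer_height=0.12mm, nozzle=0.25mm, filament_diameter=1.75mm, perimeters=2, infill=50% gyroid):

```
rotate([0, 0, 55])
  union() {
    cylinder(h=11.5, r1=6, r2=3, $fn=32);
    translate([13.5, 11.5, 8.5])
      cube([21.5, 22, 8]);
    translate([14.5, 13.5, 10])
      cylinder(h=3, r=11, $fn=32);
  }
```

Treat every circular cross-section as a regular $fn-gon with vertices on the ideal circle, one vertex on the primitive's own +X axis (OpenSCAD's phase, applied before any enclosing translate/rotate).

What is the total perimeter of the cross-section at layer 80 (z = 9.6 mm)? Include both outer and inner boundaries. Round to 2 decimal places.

At z = 9.6 mm: the cone contributes a regular 32-gon of circumradius 3.496 (interpolated between r1=6 and r2=3 at t=0.835) (perimeter = 2·32·3.496·sin(180°/32) = 21.93 mm); the 21.5×22 cube at (13.5, 11.5) contributes its full rectangle (perimeter 87.00 mm); the cylinder at (14.5, 13.5) is not intersected at this z (z outside [10, 13]); Taking the union: the 2 present regions are separate (no shared area or edge), so areas and boundary lengths simply add and each stays a separate island — boundary = 108.93 mm; (whole slice rotated 55° about Z — lengths, areas and connectivity unchanged). Overall, the cross-section has 2 separate islands. Total boundary length (outer) = 108.93 mm.

108.93 mm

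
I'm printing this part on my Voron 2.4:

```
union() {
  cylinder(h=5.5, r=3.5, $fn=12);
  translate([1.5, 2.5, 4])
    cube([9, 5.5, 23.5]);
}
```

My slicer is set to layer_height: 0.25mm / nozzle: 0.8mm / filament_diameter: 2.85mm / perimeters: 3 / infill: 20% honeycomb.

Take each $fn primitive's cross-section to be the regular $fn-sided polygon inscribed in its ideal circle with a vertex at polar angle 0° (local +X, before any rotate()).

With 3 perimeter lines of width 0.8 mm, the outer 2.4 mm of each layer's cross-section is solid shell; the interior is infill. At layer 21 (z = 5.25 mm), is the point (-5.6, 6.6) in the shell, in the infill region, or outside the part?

At z = 5.25 mm: the cylinder: section is a regular 12-gon, circumradius r=3.5; the cube at (1.5, 2.5) (footprint 9×5.5) is included at this height; Taking the union: the regions partially overlap (shared area 0.28 mm²), so overlapping operands fuse into one piece — 1 connected region. Overall, the cross-section is a single solid region. The nearest boundary edge runs (-3.03, 1.75)→(-1.75, 3.03); distance from the point to it = 5.25 mm. The point is not inside any of the regions above, so it lies outside the cross-section (5.25 mm from the nearest boundary).

outside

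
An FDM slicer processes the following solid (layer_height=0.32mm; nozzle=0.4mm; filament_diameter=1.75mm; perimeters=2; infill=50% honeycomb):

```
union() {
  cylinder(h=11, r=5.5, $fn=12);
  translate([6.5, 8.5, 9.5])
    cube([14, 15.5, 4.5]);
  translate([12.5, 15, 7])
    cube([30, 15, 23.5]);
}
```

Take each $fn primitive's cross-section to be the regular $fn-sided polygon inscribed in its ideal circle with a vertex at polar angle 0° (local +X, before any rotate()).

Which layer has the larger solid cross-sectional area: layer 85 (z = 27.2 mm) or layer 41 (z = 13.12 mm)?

Layer 85 (z = 27.2): the cylinder does not reach this height (z outside [0, 11]); the cube at (6.5, 8.5) does not reach this height (z outside [9.5, 14]); the cube at (12.5, 15) (footprint 30×15) is included at this height (area 450.00 mm²); Taking the union: only the 30×15 cube at (12.5, 15) is present, so the union is just that shape — area = 450.00 mm². So its area = 450.00 mm². Layer 41 (z = 13.12): the cylinder does not reach this height (z outside [0, 11]); the cube at (6.5, 8.5) (footprint 14×15.5) is included at this height (area 217.00 mm²); the cube at (12.5, 15) is present — its section is the full 30×15 rectangle (area 450.00 mm²); Taking the union: the regions partially overlap — summed areas 667.00 mm² minus the doubly-counted overlap 72.00 mm² gives 595.00 mm² — area = 595.00 mm². So its area = 595.00 mm². Layer 41 is larger (595.00 vs 450.00 mm²).

layer 41 (z = 13.12 mm)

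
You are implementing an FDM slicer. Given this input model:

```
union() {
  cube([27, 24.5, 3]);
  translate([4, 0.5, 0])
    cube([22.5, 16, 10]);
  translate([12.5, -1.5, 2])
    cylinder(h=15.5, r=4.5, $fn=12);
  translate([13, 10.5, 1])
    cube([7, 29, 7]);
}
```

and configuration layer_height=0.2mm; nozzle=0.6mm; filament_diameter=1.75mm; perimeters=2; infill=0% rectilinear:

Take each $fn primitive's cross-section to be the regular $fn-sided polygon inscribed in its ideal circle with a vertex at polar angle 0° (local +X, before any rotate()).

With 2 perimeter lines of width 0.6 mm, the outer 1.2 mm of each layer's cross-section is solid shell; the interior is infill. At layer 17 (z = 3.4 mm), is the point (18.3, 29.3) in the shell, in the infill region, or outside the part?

At z = 3.4 mm: the cube is not intersected at this z (z outside [0, 3]); the cube at (4, 0.5) is present — its section is the full 22.5×16 rectangle; the r=4.5 cylinder at (12.5, -1.5) contributes a regular 12-gon of circumradius 4.5; the 7×29 cube at (13, 10.5) contributes its full rectangle; Taking the union: the regions partially overlap (shared area 55.45 mm²), so overlapping operands fuse into one piece — 1 connected region. Overall, the cross-section is a single solid region. The nearest boundary edge runs (20.00, 39.50)→(20.00, 16.50); distance from the point to it = 1.70 mm. The point is inside the cross-section and 1.70 mm from the nearest boundary — more than the 1.2 mm shell width (2 × 0.6), so it's in the infill interior.

infill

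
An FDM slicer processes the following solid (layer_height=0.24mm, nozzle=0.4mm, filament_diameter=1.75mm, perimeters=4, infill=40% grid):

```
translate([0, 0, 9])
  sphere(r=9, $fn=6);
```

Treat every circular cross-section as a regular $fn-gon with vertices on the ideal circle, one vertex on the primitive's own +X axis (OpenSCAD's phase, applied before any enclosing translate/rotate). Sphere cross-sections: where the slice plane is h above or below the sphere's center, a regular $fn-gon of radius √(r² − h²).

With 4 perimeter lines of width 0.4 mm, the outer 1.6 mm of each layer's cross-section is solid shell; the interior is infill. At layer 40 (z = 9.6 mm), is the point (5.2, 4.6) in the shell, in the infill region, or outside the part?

shell

At z = 9.6 mm: the r=9 sphere slices to a regular 6-gon of circumradius 8.980 (√(r²−h²) with h=0.6 from center). Overall, the cross-section is a single solid region. The nearest boundary edge runs (8.98, 0.00)→(4.49, 7.78); distance from the point to it = 0.97 mm. The point is inside the cross-section, 0.97 mm from the nearest boundary — within the 1.6 mm shell band (4 × 0.4).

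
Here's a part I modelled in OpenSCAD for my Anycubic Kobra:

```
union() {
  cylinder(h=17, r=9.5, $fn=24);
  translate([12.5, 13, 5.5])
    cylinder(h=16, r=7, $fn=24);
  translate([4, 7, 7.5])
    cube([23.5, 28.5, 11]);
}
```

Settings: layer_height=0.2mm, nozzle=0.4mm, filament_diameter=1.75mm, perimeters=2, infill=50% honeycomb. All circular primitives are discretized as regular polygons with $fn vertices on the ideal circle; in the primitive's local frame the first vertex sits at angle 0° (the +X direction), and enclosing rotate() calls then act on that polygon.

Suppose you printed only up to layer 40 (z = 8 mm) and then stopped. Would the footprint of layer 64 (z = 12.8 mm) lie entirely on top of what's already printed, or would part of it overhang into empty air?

Compare the two slices. At z = 8: the r=9.5 cylinder gives a regular 24-gon of circumradius 9.5 (constant along its height) (area = (24/2)·9.500²·sin(360°/24) = 280.30 mm²); the cylinder at (12.5, 13): section is a regular 24-gon, circumradius r=7 (area = (24/2)·7.000²·sin(360°/24) = 152.19 mm²); the cube at (4, 7) (footprint 23.5×28.5) is included at this height (area 669.75 mm²); Merging all regions: the regions partially overlap — summed areas 1102.24 mm² minus the doubly-counted overlap 149.62 mm² gives 952.62 mm² — area = 952.62 mm². At z = 12.8: the cylinder: section is a regular 24-gon, circumradius r=9.5 (area = (24/2)·9.500²·sin(360°/24) = 280.30 mm²); the r=7 cylinder at (12.5, 13) contributes a regular 24-gon of circumradius 7 (area = (24/2)·7.000²·sin(360°/24) = 152.19 mm²); the 23.5×28.5 cube at (4, 7) contributes its full rectangle (area 669.75 mm²); Taking the union: the regions partially overlap — summed areas 1102.24 mm² minus the doubly-counted overlap 149.62 mm² gives 952.62 mm² — area = 952.62 mm². Checking containment: the cross-section at z = 12.8 is a subset of the cross-section at z = 8.

entirely on top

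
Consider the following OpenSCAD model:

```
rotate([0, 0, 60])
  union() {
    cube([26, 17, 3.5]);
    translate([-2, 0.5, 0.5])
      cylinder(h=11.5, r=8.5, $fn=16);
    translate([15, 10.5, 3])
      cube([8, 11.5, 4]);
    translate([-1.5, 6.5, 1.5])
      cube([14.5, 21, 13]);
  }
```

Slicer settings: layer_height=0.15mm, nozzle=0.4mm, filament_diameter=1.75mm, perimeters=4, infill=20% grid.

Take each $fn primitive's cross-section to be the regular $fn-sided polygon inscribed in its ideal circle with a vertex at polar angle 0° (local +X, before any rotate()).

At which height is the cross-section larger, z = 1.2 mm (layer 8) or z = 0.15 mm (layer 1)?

layer 8 (z = 1.2 mm)

Layer 8 (z = 1.2): the 26×17 cube contributes its full rectangle (area 442.00 mm²); the r=8.5 cylinder at (-2, 0.5) gives a regular 16-gon of circumradius 8.5 (constant along its height) (area = (16/2)·8.500²·sin(360°/16) = 221.19 mm²); the cube at (15, 10.5) does not reach this height (z outside [3, 7]); the cube at (-1.5, 6.5) is not intersected at this z (z outside [1.5, 14.5]); Combining (union): the regions partially overlap — summed areas 663.19 mm² minus the doubly-counted overlap 41.92 mm² gives 621.27 mm² — area = 621.27 mm²; (whole slice rotated 60° about Z — lengths, areas and connectivity unchanged). So its area = 621.27 mm². Layer 1 (z = 0.15): the cube (footprint 26×17) is included at this height (area 442.00 mm²); the cylinder at (-2, 0.5) is absent (z outside [0.5, 12]); the cube at (15, 10.5) is absent (z outside [3, 7]); the cube at (-1.5, 6.5) does not reach this height (z outside [1.5, 14.5]); Merging all regions: only the 26×17 cube is present, so the union is just that shape — area = 442.00 mm²; (rotated 60° about Z; rotation is an isometry so areas/perimeters/island counts are preserved). So its area = 442.00 mm². Layer 8 is larger (621.27 vs 442.00 mm²).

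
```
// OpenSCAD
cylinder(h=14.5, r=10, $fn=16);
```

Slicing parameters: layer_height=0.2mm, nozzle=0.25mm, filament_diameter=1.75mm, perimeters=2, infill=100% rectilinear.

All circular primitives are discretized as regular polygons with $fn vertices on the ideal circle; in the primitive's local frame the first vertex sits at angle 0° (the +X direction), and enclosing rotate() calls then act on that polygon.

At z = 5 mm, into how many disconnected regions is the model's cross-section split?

1

At z = 5 mm: the r=10 cylinder contributes a regular 16-gon of circumradius 10. The result has 1 disconnected region.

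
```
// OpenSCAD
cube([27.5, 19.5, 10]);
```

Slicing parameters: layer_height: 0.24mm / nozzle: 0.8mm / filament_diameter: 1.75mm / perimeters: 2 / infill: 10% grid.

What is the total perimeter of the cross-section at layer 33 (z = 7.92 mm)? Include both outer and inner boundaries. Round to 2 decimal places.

94.00 mm

At z = 7.92 mm: the 27.5×19.5 cube contributes its full rectangle (perimeter 94.00 mm). Overall, the cross-section is a single solid region. Total boundary length (outer) = 94.00 mm.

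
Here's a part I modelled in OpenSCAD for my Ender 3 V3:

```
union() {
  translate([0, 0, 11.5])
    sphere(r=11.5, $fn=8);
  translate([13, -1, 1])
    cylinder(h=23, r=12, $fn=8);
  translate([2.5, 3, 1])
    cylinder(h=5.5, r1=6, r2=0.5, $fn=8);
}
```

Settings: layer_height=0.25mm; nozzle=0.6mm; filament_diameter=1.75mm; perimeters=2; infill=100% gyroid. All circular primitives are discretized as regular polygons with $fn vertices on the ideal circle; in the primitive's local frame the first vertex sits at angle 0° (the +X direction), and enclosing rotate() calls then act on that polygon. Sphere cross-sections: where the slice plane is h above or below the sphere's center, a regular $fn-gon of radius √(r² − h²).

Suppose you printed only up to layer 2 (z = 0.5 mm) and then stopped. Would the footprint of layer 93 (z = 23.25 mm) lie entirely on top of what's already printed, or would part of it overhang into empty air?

part overhangs

Compare the two slices. At z = 0.5: the sphere: section is a regular 8-gon, circumradius = √(r²−h²) = √(11.5²−11²) = 3.354 (area = (8/2)·3.354²·sin(360°/8) = 31.82 mm²); the cylinder at (13, -1) is not intersected at this z (z outside [1, 24]); the cone at (2.5, 3) is absent (z outside [1, 6.5]); Merging all regions: only the r=11.5 sphere is present, so the union is just that shape — area = 31.82 mm². At z = 23.25: the sphere is absent (|z−center|=11.750 > r=11.5); the r=12 cylinder at (13, -1) gives a regular 8-gon of circumradius 12 (constant along its height) (area = (8/2)·12.000²·sin(360°/8) = 407.29 mm²); the cone at (2.5, 3) is absent (z outside [1, 6.5]); Merging all regions: only the r=12 cylinder at (13, -1) is present, so the union is just that shape — area = 407.29 mm². Checking containment: at z = 23.25 the cross-section extends beyond the z = 0.5 cross-section by about 401.09 mm².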